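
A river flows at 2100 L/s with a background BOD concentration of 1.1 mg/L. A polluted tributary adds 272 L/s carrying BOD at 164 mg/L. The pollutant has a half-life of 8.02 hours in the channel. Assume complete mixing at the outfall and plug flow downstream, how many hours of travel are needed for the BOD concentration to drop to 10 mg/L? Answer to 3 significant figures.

After mixing, C = (2100·1.100 + 272.0·164.0) / 2372 = 46920/2372 = 19.78 mg/L.
Half-life 8.02 h → k = ln 2 / 8.02 = 0.08643 h⁻¹ = 2.074 d⁻¹.
19.78·exp(−k·t) = 10 → t = ln(19.78/10)/k = 28410 s = 7.892 h.

7.89 h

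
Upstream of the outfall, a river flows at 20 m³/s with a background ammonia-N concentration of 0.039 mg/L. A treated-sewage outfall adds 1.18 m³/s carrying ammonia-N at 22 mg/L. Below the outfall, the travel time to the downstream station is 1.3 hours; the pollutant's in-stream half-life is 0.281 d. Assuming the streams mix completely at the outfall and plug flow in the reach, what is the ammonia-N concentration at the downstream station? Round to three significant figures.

1.10 mg/L

Mass balance: C = (20.00·0.03900 + 1.180·22.00) / 21.18 = 26.74/21.18 = 1.263 mg/L.
Half-life 0.281 d → k = ln 2 / 0.281 = 2.467 d⁻¹.
Applying C = C₀e^(−kt): 1.263 × 0.8749 = 1.105 mg/L.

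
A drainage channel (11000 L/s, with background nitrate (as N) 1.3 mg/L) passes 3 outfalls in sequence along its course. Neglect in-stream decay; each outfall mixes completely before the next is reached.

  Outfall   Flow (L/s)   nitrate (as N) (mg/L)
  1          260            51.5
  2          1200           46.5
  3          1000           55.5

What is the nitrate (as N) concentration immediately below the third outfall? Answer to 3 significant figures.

10.3 mg/L

Below outfall 1: Q → 11260 L/s, C = (11000·1.300 + 260.0·51.50)/11260 = 2.459 mg/L.
Below outfall 2: Q → 12460 L/s, C = (11260·2.459 + 1200·46.50)/12460 = 6.701 mg/L.
Below outfall 3: Q → 13460 L/s, C = (12460·6.701 + 1000·55.50)/13460 = 10.33 mg/L.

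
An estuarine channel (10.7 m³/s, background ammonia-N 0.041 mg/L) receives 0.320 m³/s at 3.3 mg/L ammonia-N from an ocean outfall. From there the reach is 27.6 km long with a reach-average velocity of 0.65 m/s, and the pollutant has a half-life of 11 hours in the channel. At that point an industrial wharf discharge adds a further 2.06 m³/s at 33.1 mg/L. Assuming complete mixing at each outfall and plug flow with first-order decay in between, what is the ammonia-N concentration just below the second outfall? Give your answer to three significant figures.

Mixed concentration C = ΣQC/ΣQ = (10.70·0.04100 + 0.3200·3.300) / 11.02 = 1.495/11.02 = 0.1356 mg/L; combined flow 11.02 m³/s.
Travel time t = 27.6·1000 / 0.65 = 42460 s = 11.79 h.
Half-life 11 h → k = ln 2 / 11 = 0.06301 h⁻¹ = 1.512 d⁻¹.
Applying C = C₀e^(−kt): 0.1356 × 0.4756 = 0.06450 mg/L.
Second outfall: C = (11.02·0.06450 + 2.060·33.10)/13.08 = 5.267 mg/L.

5.27 mg/L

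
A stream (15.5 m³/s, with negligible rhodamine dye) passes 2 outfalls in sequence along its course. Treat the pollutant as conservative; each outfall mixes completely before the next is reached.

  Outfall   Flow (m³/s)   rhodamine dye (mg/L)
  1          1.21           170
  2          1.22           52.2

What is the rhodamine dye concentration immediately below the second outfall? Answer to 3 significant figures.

15.0 mg/L

After outfall 1: Q = 15.50 + 1.210 = 16.71 m³/s; C = (15.50·0 + 1.210·170.0)/16.71 = 12.31 mg/L.
After outfall 2: Q = 16.71 + 1.220 = 17.93 m³/s; C = (16.71·12.31 + 1.220·52.20)/17.93 = 15.02 mg/L.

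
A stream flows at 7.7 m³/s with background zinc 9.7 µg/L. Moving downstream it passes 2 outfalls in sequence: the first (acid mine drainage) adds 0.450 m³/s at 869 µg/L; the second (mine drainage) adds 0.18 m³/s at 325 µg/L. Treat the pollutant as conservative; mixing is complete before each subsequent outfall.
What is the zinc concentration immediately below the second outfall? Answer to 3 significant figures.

62.9 µg/L

Outfall 1: combined Q = 8.150 m³/s; C = (7.700·9.700 + 0.4500·869.0)/8.150 = 57.15 µg/L.
Outfall 2: combined Q = 8.330 m³/s; C = (8.150·57.15 + 0.1800·325.0)/8.330 = 62.93 µg/L.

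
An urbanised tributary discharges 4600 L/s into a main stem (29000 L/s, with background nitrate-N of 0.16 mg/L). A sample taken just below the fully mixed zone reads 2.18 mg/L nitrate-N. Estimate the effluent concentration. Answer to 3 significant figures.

Mass balance: 29000·0.1600 + 4600·Cₑ = 33600·2.180
→ Cₑ = (33600·2.180 − 29000·0.1600) / 4600 = 14.91 mg/L.

14.9 mg/L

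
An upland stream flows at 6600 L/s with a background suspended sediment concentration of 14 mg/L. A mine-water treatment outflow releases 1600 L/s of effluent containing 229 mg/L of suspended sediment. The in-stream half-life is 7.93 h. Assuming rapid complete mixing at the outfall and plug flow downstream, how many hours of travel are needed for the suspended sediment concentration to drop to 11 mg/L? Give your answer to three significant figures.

18.6 h

Conservation of mass: C = (6600·14.00 + 1600·229.0) / 8200 = 458800/8200 = 55.95 mg/L.
Half-life 7.93 h → k = ln 2 / 7.93 = 0.08741 h⁻¹ = 2.098 d⁻¹.
55.95·exp(−k·t) = 11 → t = ln(55.95/11)/k = 66990 s = 18.61 h.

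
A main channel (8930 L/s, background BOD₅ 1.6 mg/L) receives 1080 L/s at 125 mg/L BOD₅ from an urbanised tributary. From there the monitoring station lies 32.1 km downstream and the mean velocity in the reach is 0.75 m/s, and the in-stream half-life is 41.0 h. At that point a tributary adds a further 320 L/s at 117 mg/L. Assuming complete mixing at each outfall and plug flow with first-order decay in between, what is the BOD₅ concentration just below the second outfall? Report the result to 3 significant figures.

15.4 mg/L

Mixed concentration C = ΣQC/ΣQ = (8930·1.600 + 1080·125.0) / 10010 = 149300/10010 = 14.91 mg/L; combined flow 10010 L/s.
Travel time t = 32.1·1000 / 0.75 = 42800 s = 11.89 h.
Half-life 41.0 h → k = ln 2 / 41.0 = 0.01691 h⁻¹ = 0.4057 d⁻¹.
First-order decay: C = 14.91·exp(−k·t) = 14.91·0.8179 = 12.20 mg/L.
At the second outfall, C = (10010·12.20 + 320.0·117.0) / (10010 + 320.0) = 15.44 mg/L.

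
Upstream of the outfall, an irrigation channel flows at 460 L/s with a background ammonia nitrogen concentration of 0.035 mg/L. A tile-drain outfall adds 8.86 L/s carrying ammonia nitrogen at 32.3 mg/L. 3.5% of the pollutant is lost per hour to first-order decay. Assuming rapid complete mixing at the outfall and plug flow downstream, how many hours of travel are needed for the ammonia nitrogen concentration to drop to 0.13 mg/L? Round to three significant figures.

44.9 h

Conservation of mass: C = (460.0·0.03500 + 8.860·32.30) / 468.9 = 302.3/468.9 = 0.6447 mg/L.
3.5%/h lost → k = −ln(1 − 0.035) = 0.03563 h⁻¹.
0.6447·exp(−k·t) = 0.13 → t = ln(0.6447/0.13)/k = 161800 s = 44.95 h.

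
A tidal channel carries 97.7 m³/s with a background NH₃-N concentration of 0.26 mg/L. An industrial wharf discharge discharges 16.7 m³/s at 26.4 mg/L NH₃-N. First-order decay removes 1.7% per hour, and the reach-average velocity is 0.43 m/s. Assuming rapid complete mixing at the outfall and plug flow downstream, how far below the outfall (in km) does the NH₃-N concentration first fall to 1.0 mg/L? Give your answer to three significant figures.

Flow-weighted average: C = (97.70·0.2600 + 16.70·26.40) / 114.4 = 466.3/114.4 = 4.076 mg/L.
1.7%/h lost → k = −ln(1 − 0.017) = 0.01715 h⁻¹.
Set 4.076·exp(−k·t) = 1.0 → t = ln(4.076/1.0)/k = 295000 s = 81.95 h.
Distance = v·t = 0.43·295000 = 126900 m = 126.9 km.

127 km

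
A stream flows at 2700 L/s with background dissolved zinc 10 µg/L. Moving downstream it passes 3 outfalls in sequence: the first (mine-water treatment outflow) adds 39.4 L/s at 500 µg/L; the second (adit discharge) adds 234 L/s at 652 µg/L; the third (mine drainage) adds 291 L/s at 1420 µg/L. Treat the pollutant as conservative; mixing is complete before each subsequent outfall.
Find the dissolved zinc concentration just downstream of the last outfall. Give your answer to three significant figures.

Below outfall 1: Q → 2739 L/s, C = (2700·10.00 + 39.40·500.0)/2739 = 17.05 µg/L.
Below outfall 2: Q → 2973 L/s, C = (2739·17.05 + 234.0·652.0)/2973 = 67.02 µg/L.
Below outfall 3: Q → 3264 L/s, C = (2973·67.02 + 291.0·1420)/3264 = 187.6 µg/L.

188 µg/L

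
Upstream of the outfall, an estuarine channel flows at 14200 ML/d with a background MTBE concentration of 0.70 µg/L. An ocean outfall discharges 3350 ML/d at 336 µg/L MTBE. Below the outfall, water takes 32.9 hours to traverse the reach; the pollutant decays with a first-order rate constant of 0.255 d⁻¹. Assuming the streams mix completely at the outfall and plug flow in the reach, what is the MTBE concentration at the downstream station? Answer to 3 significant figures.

45.6 µg/L

Flow-weighted average: C = (14200·0.7000 + 3350·336.0) / 17550 = 1136000/17550 = 64.70 µg/L.
First-order decay: C = 64.70·exp(−k·t) = 64.70·0.7050 = 45.62 µg/L.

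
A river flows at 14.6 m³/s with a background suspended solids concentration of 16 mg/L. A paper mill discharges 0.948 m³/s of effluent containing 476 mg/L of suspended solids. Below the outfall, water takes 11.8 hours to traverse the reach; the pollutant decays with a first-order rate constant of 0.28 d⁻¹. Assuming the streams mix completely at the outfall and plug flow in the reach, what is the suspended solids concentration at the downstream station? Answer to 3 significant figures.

38.4 mg/L

Mixed concentration C = ΣQC/ΣQ = (14.60·16.00 + 0.9480·476.0) / 15.55 = 684.8/15.55 = 44.05 mg/L.
Applying C = C₀e^(−kt): 44.05 × 0.8714 = 38.38 mg/L.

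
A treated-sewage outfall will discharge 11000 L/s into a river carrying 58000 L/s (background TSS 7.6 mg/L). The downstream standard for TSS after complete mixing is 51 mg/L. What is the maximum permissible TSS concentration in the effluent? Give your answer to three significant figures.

At the limit, (Qr·Cr + Qe·Cₑ)/(Qr + Qe) = 51:
Cₑ = (69000·51 − 58000·7.600) / 11000 = 279.8 mg/L.

280 mg/L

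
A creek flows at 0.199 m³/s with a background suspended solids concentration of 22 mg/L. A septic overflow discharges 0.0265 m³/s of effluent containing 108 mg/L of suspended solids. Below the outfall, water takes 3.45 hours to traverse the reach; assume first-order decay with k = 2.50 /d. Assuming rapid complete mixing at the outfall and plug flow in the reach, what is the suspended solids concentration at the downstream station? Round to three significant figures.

22.4 mg/L

After mixing, C = (0.1990·22.00 + 0.02650·108.0) / 0.2255 = 7.240/0.2255 = 32.11 mg/L.
First-order decay: C = 32.11·exp(−k·t) = 32.11·0.6981 = 22.41 mg/L.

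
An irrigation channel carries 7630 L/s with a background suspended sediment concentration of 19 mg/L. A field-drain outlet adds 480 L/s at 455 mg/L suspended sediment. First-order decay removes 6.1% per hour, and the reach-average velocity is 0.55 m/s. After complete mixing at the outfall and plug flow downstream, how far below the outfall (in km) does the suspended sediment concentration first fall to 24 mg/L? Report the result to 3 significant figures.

After mixing, C = (7630·19.00 + 480.0·455.0) / 8110 = 363400/8110 = 44.81 mg/L.
6.1%/h lost → k = −ln(1 − 0.061) = 0.06294 h⁻¹.
Set 44.81·exp(−k·t) = 24 → t = ln(44.81/24)/k = 35710 s = 9.919 h.
Distance = v·t = 0.55·35710 = 19640 m = 19.64 km.

19.6 km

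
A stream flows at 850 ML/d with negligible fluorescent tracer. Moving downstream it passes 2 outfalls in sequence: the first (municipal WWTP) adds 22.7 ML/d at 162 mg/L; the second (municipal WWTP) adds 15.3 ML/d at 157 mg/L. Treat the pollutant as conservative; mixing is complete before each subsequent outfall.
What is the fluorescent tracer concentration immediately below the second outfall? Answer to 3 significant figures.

Below outfall 1: Q → 872.7 ML/d, C = (850.0·0 + 22.70·162.0)/872.7 = 4.214 mg/L.
Below outfall 2: Q → 888.0 ML/d, C = (872.7·4.214 + 15.30·157.0)/888.0 = 6.846 mg/L.

6.85 mg/L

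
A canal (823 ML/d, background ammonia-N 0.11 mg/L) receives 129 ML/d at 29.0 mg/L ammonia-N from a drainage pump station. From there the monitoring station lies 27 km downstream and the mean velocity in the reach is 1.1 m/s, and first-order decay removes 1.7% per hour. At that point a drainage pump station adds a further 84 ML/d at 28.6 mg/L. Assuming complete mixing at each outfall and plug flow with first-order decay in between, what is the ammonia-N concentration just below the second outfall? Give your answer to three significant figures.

After mixing, C = (823.0·0.1100 + 129.0·29.00) / 952.0 = 3832/952.0 = 4.025 mg/L; combined flow 952.0 ML/d.
Travel time t = 27·1000 / 1.1 = 24550 s = 6.818 h.
1.7%/h lost → k = −ln(1 − 0.017) = 0.01715 h⁻¹.
Applying C = C₀e^(−kt): 4.025 × 0.8897 = 3.581 mg/L.
At the second outfall, C = (952.0·3.581 + 84.00·28.60) / (952.0 + 84.00) = 5.609 mg/L.

5.61 mg/L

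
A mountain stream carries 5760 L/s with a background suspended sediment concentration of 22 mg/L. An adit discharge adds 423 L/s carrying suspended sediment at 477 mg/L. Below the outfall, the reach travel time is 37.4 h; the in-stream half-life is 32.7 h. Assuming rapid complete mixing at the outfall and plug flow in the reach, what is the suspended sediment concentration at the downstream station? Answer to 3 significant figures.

Flow-weighted average: C = (5760·22.00 + 423.0·477.0) / 6183 = 328500/6183 = 53.13 mg/L.
Half-life 32.7 h → k = ln 2 / 32.7 = 0.02120 h⁻¹ = 0.5087 d⁻¹.
Decay over the reach: 53.13·exp(−kt) = 53.13·0.4526 = 24.05 mg/L.

24.0 mg/L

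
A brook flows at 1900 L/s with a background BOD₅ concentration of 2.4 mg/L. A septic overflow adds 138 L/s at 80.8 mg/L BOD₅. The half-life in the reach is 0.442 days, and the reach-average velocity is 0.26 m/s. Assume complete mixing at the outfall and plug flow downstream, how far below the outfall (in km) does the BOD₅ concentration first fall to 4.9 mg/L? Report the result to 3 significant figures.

6.49 km

Mass balance: C = (1900·2.400 + 138.0·80.80) / 2038 = 15710/2038 = 7.709 mg/L.
Half-life 0.442 d → k = ln 2 / 0.442 = 1.568 d⁻¹.
Set 7.709·exp(−k·t) = 4.9 → t = ln(7.709/4.9)/k = 24960 s = 6.935 h.
Distance = v·t = 0.26·24960 = 6491 m = 6.491 km.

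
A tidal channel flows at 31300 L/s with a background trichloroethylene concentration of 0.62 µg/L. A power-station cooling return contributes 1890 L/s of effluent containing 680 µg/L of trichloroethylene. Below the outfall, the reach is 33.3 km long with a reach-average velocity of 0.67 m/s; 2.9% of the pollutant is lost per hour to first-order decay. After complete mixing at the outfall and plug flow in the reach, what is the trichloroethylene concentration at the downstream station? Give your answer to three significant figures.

Flow-weighted average: C = (31300·0.6200 + 1890·680.0) / 33190 = 1305000/33190 = 39.31 µg/L.
Travel time t = 33.3·1000 / 0.67 = 49700 s = 13.81 h.
2.9%/h lost → k = −ln(1 − 0.029) = 0.02943 h⁻¹.
After decay, C = 39.31 × e^(−kt) = 39.31 × 0.6661 = 26.18 µg/L.

26.2 µg/L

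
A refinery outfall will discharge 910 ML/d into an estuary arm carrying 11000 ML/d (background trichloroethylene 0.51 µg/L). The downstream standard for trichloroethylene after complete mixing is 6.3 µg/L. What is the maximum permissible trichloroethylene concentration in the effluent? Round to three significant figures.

At the limit, (Qr·Cr + Qe·Cₑ)/(Qr + Qe) = 6.3:
Cₑ = (11910·6.3 − 11000·0.5100) / 910.0 = 76.29 µg/L.

76.3 µg/L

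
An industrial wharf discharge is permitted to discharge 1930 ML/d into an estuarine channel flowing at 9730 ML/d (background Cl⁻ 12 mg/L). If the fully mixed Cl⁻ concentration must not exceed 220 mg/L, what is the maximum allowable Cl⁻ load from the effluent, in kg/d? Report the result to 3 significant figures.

Mass balance at the limit: 9730·12.00 + 1930·Cₑ = 11660·220 → Cₑ = 1269 mg/L.
1930 ML/d = 22.34 m³/s. Load = 22.34 m³/s × 1269 g/m³ × 86 400 s/d = 2448000 kg/d.

2450000 kg/d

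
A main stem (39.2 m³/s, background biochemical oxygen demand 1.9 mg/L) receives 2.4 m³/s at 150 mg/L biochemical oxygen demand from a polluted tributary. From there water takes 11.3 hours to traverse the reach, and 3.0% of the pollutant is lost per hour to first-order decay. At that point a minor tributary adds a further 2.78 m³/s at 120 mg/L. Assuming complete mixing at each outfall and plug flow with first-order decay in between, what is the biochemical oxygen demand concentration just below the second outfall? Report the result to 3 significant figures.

14.5 mg/L

After mixing, C = (39.20·1.900 + 2.400·150.0) / 41.60 = 434.5/41.60 = 10.44 mg/L; combined flow 41.60 m³/s.
3.0%/h lost → k = −ln(1 − 0.03) = 0.03046 h⁻¹.
First-order decay: C = 10.44·exp(−k·t) = 10.44·0.7088 = 7.403 mg/L.
At the second outfall, C = (41.60·7.403 + 2.780·120.0) / (41.60 + 2.780) = 14.46 mg/L.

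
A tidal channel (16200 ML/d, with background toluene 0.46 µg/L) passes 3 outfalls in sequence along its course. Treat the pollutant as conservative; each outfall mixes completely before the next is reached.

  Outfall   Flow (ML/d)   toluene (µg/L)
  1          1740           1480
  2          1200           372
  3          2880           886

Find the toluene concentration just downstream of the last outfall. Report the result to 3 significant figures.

Below outfall 1: Q → 17940 ML/d, C = (16200·0.4600 + 1740·1480)/17940 = 144.0 µg/L.
Below outfall 2: Q → 19140 ML/d, C = (17940·144.0 + 1200·372.0)/19140 = 158.3 µg/L.
Below outfall 3: Q → 22020 ML/d, C = (19140·158.3 + 2880·886.0)/22020 = 253.4 µg/L.

253 µg/L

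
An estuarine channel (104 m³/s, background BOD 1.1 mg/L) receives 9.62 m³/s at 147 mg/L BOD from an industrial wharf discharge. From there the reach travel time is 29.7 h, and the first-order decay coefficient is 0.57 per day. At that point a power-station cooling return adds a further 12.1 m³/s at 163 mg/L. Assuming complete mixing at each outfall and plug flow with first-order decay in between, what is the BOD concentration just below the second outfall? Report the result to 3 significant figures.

Mass balance: C = (104.0·1.100 + 9.620·147.0) / 113.6 = 1529/113.6 = 13.45 mg/L; combined flow 113.6 m³/s.
Applying C = C₀e^(−kt): 13.45 × 0.4939 = 6.645 mg/L.
Second outfall: C = (113.6·6.645 + 12.10·163.0)/125.7 = 21.69 mg/L.

21.7 mg/L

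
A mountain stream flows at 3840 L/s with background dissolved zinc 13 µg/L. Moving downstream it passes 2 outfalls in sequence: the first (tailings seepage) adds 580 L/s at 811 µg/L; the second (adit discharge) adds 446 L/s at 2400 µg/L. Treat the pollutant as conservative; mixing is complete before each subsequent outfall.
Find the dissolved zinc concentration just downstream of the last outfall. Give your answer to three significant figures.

327 µg/L

Outfall 1: combined Q = 4420 L/s; C = (3840·13.00 + 580.0·811.0)/4420 = 117.7 µg/L.
Outfall 2: combined Q = 4866 L/s; C = (4420·117.7 + 446.0·2400)/4866 = 326.9 µg/L.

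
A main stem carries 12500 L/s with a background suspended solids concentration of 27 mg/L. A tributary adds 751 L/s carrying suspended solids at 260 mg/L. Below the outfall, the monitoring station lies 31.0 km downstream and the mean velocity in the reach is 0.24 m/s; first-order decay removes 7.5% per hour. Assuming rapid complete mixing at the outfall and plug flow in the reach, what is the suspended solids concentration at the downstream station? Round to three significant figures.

Mixed concentration C = ΣQC/ΣQ = (12500·27.00 + 751.0·260.0) / 13250 = 532800/13250 = 40.21 mg/L.
Travel time t = 31.0·1000 / 0.24 = 129200 s = 35.88 h.
7.5%/h lost → k = −ln(1 − 0.075) = 0.07796 h⁻¹.
After decay, C = 40.21 × e^(−kt) = 40.21 × 0.06098 = 2.452 mg/L.

2.45 mg/L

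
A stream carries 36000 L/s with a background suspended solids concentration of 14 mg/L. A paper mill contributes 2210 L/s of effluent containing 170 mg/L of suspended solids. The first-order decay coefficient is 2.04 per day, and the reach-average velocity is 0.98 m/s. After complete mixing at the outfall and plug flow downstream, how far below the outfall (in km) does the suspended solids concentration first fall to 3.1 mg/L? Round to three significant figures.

Mixed concentration C = ΣQC/ΣQ = (36000·14.00 + 2210·170.0) / 38210 = 879700/38210 = 23.02 mg/L.
Set 23.02·exp(−k·t) = 3.1 → t = ln(23.02/3.1)/k = 84920 s = 23.59 h.
Distance = v·t = 0.98·84920 = 83220 m = 83.22 km.

83.2 km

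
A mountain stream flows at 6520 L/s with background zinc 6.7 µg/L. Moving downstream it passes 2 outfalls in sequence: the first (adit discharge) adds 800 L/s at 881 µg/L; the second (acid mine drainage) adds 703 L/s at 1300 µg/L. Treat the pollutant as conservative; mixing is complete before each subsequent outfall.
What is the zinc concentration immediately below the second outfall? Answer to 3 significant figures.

207 µg/L

Below outfall 1: Q → 7320 L/s, C = (6520·6.700 + 800.0·881.0)/7320 = 102.3 µg/L.
Below outfall 2: Q → 8023 L/s, C = (7320·102.3 + 703.0·1300)/8023 = 207.2 µg/L.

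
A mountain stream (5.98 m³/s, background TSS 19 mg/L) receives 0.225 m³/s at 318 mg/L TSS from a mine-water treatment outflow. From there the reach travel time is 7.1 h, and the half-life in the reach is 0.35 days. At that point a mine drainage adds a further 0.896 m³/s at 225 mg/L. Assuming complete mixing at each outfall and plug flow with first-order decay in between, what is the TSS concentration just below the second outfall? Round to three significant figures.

42.9 mg/L

Mass balance: C = (5.980·19.00 + 0.2250·318.0) / 6.205 = 185.2/6.205 = 29.84 mg/L; combined flow 6.205 m³/s.
Half-life 0.35 d → k = ln 2 / 0.35 = 1.980 d⁻¹.
First-order decay: C = 29.84·exp(−k·t) = 29.84·0.5566 = 16.61 mg/L.
At the second outfall, C = (6.205·16.61 + 0.8960·225.0) / (6.205 + 0.8960) = 42.91 mg/L.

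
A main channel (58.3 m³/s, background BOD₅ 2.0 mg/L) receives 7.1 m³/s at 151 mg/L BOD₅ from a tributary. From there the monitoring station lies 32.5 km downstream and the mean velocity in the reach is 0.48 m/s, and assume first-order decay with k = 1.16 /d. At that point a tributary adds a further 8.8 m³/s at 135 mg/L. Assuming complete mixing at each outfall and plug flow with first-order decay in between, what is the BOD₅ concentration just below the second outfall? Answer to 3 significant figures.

22.5 mg/L

Conservation of mass: C = (58.30·2.000 + 7.100·151.0) / 65.40 = 1189/65.40 = 18.18 mg/L; combined flow 65.40 m³/s.
Travel time t = 32.5·1000 / 0.48 = 67710 s = 18.81 h.
Decay over the reach: 18.18·exp(−kt) = 18.18·0.4029 = 7.323 mg/L.
Second outfall: C = (65.40·7.323 + 8.800·135.0)/74.20 = 22.47 mg/L.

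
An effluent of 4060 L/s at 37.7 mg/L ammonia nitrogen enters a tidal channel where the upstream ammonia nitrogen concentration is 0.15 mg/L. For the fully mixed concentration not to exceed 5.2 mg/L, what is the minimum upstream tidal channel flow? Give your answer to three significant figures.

26100 L/s

Set C_mix = 5.2: (Q·0.1500 + 4060·37.70) / (Q + 4060) = 5.2
→ Q = 4060·(37.70 − 5.2)/(5.2 − 0.1500) = 26130 L/s.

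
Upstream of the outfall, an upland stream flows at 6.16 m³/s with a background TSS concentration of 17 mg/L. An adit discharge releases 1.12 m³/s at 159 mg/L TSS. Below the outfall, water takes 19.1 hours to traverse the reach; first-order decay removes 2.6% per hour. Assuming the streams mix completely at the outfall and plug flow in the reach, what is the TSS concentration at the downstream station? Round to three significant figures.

After mixing, C = (6.160·17.00 + 1.120·159.0) / 7.280 = 282.8/7.280 = 38.85 mg/L.
2.6%/h lost → k = −ln(1 − 0.026) = 0.02634 h⁻¹.
After decay, C = 38.85 × e^(−kt) = 38.85 × 0.6046 = 23.49 mg/L.

23.5 mg/L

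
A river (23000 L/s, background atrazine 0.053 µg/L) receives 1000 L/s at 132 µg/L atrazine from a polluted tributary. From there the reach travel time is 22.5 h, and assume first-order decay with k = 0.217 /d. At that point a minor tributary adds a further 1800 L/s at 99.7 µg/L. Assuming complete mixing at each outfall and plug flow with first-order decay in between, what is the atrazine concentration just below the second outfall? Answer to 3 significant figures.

Mixed concentration C = ΣQC/ΣQ = (23000·0.05300 + 1000·132.0) / 24000 = 133200/24000 = 5.551 µg/L; combined flow 24000 L/s.
Applying C = C₀e^(−kt): 5.551 × 0.8159 = 4.529 µg/L.
At the second outfall, C = (24000·4.529 + 1800·99.70) / (24000 + 1800) = 11.17 µg/L.

11.2 µg/L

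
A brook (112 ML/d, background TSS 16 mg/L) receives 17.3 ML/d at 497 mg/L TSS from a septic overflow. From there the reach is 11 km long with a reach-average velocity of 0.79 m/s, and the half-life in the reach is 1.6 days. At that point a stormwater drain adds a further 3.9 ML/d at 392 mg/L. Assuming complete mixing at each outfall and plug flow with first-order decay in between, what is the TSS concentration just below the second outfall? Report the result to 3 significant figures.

84.2 mg/L

Conservation of mass: C = (112.0·16.00 + 17.30·497.0) / 129.3 = 10390/129.3 = 80.36 mg/L; combined flow 129.3 ML/d.
Travel time t = 11·1000 / 0.79 = 13920 s = 3.868 h.
Half-life 1.6 d → k = ln 2 / 1.6 = 0.4332 d⁻¹.
After decay, C = 80.36 × e^(−kt) = 80.36 × 0.9326 = 74.94 mg/L.
At the second outfall, C = (129.3·74.94 + 3.900·392.0) / (129.3 + 3.900) = 84.22 mg/L.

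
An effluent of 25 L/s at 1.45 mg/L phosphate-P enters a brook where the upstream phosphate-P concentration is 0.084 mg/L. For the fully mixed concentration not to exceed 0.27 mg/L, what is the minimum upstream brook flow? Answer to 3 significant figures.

159 L/s

Set C_mix = 0.27: (Q·0.08400 + 25.00·1.450) / (Q + 25.00) = 0.27
→ Q = 25.00·(1.450 − 0.27)/(0.27 − 0.08400) = 158.6 L/s.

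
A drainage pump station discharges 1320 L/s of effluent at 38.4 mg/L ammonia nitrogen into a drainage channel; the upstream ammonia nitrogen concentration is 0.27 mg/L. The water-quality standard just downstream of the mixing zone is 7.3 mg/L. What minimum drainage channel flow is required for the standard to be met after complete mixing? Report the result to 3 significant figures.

Set C_mix = 7.3: (Q·0.2700 + 1320·38.40) / (Q + 1320) = 7.3
→ Q = 1320·(38.40 − 7.3)/(7.3 − 0.2700) = 5840 L/s.

5840 L/s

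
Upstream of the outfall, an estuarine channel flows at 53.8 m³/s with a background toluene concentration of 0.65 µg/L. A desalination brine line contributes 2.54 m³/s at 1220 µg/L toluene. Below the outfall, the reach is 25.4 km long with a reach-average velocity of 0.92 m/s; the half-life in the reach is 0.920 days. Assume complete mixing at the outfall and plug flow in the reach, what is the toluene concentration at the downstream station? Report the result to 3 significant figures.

43.7 µg/L

Mixed concentration C = ΣQC/ΣQ = (53.80·0.6500 + 2.540·1220) / 56.34 = 3134/56.34 = 55.62 µg/L.
Travel time t = 25.4·1000 / 0.92 = 27610 s = 7.669 h.
Half-life 0.920 d → k = ln 2 / 0.920 = 0.7534 d⁻¹.
Decay over the reach: 55.62·exp(−kt) = 55.62·0.7860 = 43.72 µg/L.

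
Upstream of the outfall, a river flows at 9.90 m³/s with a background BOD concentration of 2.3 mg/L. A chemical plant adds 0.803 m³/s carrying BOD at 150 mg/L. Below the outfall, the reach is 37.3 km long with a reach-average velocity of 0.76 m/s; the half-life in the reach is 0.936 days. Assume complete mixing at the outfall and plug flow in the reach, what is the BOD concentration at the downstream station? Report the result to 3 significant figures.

Flow-weighted average: C = (9.900·2.300 + 0.8030·150.0) / 10.70 = 143.2/10.70 = 13.38 mg/L.
Travel time t = 37.3·1000 / 0.76 = 49080 s = 13.63 h.
Half-life 0.936 d → k = ln 2 / 0.936 = 0.7405 d⁻¹.
Decay over the reach: 13.38·exp(−kt) = 13.38·0.6566 = 8.786 mg/L.

8.79 mg/L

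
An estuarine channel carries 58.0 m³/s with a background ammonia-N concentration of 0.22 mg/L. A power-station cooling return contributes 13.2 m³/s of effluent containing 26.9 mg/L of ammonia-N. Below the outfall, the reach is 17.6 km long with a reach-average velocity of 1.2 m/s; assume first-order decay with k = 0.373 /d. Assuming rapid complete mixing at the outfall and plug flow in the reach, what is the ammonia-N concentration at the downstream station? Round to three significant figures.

Conservation of mass: C = (58.00·0.2200 + 13.20·26.90) / 71.20 = 367.8/71.20 = 5.166 mg/L.
Travel time t = 17.6·1000 / 1.2 = 14670 s = 4.074 h.
Decay over the reach: 5.166·exp(−kt) = 5.166·0.9386 = 4.849 mg/L.

4.85 mg/L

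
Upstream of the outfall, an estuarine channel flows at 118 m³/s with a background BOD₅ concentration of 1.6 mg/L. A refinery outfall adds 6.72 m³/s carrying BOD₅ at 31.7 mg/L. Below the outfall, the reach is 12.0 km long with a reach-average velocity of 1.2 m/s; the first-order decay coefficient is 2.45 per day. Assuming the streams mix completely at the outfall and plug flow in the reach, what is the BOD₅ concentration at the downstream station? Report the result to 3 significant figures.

2.43 mg/L

Mixed concentration C = ΣQC/ΣQ = (118.0·1.600 + 6.720·31.70) / 124.7 = 401.8/124.7 = 3.222 mg/L.
Travel time t = 12.0·1000 / 1.2 = 10000 s = 2.778 h.
Decay over the reach: 3.222·exp(−kt) = 3.222·0.7531 = 2.426 mg/L.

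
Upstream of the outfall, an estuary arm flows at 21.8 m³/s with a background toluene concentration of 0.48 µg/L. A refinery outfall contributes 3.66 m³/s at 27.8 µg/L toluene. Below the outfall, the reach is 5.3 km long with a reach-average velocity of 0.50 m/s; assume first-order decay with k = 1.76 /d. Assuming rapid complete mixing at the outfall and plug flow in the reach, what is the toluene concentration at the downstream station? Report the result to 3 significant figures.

3.55 µg/L

Conservation of mass: C = (21.80·0.4800 + 3.660·27.80) / 25.46 = 112.2/25.46 = 4.407 µg/L.
Travel time t = 5.3·1000 / 0.50 = 10600 s = 2.944 h.
After decay, C = 4.407 × e^(−kt) = 4.407 × 0.8058 = 3.551 µg/L.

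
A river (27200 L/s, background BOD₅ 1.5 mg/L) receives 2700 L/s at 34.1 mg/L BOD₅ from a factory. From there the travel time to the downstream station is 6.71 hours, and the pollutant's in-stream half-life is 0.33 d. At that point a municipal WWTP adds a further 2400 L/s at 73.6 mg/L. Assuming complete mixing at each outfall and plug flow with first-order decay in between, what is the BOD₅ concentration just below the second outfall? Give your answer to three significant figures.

Mass balance: C = (27200·1.500 + 2700·34.10) / 29900 = 132900/29900 = 4.444 mg/L; combined flow 29900 L/s.
Half-life 0.33 d → k = ln 2 / 0.33 = 2.100 d⁻¹.
Applying C = C₀e^(−kt): 4.444 × 0.5559 = 2.470 mg/L.
Second outfall: C = (29900·2.470 + 2400·73.60)/32300 = 7.755 mg/L.

7.76 mg/L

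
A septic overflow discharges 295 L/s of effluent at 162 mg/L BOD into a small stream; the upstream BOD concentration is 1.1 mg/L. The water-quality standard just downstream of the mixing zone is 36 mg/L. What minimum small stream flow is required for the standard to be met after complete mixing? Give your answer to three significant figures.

1070 L/s

Set C_mix = 36: (Q·1.100 + 295.0·162.0) / (Q + 295.0) = 36
→ Q = 295.0·(162.0 − 36)/(36 − 1.100) = 1065 L/s.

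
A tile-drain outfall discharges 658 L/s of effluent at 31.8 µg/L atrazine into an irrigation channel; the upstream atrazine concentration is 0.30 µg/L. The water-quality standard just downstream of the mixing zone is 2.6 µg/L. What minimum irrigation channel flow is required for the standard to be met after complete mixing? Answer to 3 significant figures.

Set C_mix = 2.6: (Q·0.3000 + 658.0·31.80) / (Q + 658.0) = 2.6
→ Q = 658.0·(31.80 − 2.6)/(2.6 − 0.3000) = 8354 L/s.

8350 L/s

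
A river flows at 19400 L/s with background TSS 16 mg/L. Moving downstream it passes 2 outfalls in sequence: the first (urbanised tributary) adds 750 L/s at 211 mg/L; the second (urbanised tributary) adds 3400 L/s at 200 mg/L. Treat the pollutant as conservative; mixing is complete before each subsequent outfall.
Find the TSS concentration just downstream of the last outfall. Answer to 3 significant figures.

48.8 mg/L

After outfall 1: Q = 19400 + 750.0 = 20150 L/s; C = (19400·16.00 + 750.0·211.0)/20150 = 23.26 mg/L.
After outfall 2: Q = 20150 + 3400 = 23550 L/s; C = (20150·23.26 + 3400·200.0)/23550 = 48.77 mg/L.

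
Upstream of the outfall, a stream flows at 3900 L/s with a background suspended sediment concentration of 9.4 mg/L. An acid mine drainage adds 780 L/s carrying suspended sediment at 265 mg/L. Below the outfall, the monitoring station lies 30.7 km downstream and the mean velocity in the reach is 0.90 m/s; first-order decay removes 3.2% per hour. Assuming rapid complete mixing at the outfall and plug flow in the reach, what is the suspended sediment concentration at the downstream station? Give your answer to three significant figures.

Mixed concentration C = ΣQC/ΣQ = (3900·9.400 + 780.0·265.0) / 4680 = 243400/4680 = 52.00 mg/L.
Travel time t = 30.7·1000 / 0.90 = 34110 s = 9.475 h.
3.2%/h lost → k = −ln(1 − 0.032) = 0.03252 h⁻¹.
Decay over the reach: 52.00·exp(−kt) = 52.00·0.7348 = 38.21 mg/L.

38.2 mg/L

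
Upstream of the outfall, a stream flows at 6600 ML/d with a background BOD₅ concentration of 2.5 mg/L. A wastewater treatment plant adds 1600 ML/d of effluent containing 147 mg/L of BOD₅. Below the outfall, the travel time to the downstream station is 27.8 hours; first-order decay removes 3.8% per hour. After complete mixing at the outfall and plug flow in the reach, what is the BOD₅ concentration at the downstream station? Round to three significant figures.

10.5 mg/L

After mixing, C = (6600·2.500 + 1600·147.0) / 8200 = 251700/8200 = 30.70 mg/L.
3.8%/h lost → k = −ln(1 − 0.038) = 0.03874 h⁻¹.
After decay, C = 30.70 × e^(−kt) = 30.70 × 0.3406 = 10.46 mg/L.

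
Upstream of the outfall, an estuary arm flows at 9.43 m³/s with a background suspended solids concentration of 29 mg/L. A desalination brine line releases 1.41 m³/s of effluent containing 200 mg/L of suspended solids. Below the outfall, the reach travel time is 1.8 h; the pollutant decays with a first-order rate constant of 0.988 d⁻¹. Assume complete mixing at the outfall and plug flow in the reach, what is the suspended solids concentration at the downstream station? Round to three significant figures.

Mixed concentration C = ΣQC/ΣQ = (9.430·29.00 + 1.410·200.0) / 10.84 = 555.5/10.84 = 51.24 mg/L.
Decay over the reach: 51.24·exp(−kt) = 51.24·0.9286 = 47.58 mg/L.

47.6 mg/L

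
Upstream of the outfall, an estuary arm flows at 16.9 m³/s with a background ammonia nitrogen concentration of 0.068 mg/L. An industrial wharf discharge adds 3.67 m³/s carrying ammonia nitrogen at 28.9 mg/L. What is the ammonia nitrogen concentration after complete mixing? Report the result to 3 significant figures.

After mixing, C = (16.90·0.06800 + 3.670·28.90) / 20.57 = 107.2/20.57 = 5.212 mg/L.

5.21 mg/L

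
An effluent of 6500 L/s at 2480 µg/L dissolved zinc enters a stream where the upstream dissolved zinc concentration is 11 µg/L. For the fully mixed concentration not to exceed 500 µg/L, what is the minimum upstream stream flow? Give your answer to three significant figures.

26300 L/s

Set C_mix = 500: (Q·11.00 + 6500·2480) / (Q + 6500) = 500
→ Q = 6500·(2480 − 500)/(500 − 11.00) = 26320 L/s.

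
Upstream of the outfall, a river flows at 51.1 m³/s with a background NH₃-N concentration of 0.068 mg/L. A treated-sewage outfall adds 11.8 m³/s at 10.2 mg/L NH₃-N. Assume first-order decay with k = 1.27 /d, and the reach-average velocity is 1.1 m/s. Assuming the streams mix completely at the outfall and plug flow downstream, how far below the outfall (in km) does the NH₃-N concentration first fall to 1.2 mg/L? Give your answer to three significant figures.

37.0 km

Mixed concentration C = ΣQC/ΣQ = (51.10·0.06800 + 11.80·10.20) / 62.90 = 123.8/62.90 = 1.969 mg/L.
Set 1.969·exp(−k·t) = 1.2 → t = ln(1.969/1.2)/k = 33680 s = 9.356 h.
Distance = v·t = 1.1·33680 = 37050 m = 37.05 km.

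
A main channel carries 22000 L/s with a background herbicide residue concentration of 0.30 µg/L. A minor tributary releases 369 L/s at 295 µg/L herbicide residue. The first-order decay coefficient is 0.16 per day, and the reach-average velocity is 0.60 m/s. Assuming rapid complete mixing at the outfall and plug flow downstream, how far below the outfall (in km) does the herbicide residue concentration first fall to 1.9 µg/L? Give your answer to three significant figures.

324 km

Mixed concentration C = ΣQC/ΣQ = (22000·0.3000 + 369.0·295.0) / 22370 = 115500/22370 = 5.161 µg/L.
Set 5.161·exp(−k·t) = 1.9 → t = ln(5.161/1.9)/k = 539600 s = 149.9 h.
Distance = v·t = 0.60·539600 = 323800 m = 323.8 km.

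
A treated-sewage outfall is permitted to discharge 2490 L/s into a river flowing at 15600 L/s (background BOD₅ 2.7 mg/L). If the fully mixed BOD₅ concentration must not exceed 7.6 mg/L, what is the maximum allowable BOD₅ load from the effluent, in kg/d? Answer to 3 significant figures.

8240 kg/d

Mass balance at the limit: 15600·2.700 + 2490·Cₑ = 18090·7.6 → Cₑ = 38.30 mg/L.
2490 L/s = 2.490 m³/s. Load = 2.490 m³/s × 38.30 g/m³ × 86 400 s/d = 8239 kg/d.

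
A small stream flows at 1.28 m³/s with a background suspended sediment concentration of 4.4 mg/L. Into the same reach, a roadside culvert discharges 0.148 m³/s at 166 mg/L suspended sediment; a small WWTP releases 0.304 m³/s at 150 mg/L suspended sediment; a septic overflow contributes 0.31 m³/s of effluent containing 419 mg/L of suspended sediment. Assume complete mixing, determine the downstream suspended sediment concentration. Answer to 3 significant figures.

101 mg/L

Conservation of mass: C = (1.280·4.400 + 0.1480·166.0 + 0.3040·150.0 + 0.3100·419.0) / 2.042 = 205.7/2.042 = 100.7 mg/L.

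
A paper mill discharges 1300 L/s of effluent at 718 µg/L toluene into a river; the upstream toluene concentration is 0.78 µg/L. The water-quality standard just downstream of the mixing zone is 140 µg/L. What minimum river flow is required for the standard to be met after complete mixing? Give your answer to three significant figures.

Set C_mix = 140: (Q·0.7800 + 1300·718.0) / (Q + 1300) = 140
→ Q = 1300·(718.0 − 140)/(140 − 0.7800) = 5397 L/s.

5400 L/s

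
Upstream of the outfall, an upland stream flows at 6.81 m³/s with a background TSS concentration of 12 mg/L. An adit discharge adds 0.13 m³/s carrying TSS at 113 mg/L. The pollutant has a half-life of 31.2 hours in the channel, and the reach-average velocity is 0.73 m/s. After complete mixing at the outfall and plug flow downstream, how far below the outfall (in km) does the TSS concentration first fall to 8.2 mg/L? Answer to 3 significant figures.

After mixing, C = (6.810·12.00 + 0.1300·113.0) / 6.940 = 96.41/6.940 = 13.89 mg/L.
Half-life 31.2 h → k = ln 2 / 31.2 = 0.02222 h⁻¹ = 0.5332 d⁻¹.
Set 13.89·exp(−k·t) = 8.2 → t = ln(13.89/8.2)/k = 85430 s = 23.73 h.
Distance = v·t = 0.73·85430 = 62360 m = 62.36 km.

62.4 km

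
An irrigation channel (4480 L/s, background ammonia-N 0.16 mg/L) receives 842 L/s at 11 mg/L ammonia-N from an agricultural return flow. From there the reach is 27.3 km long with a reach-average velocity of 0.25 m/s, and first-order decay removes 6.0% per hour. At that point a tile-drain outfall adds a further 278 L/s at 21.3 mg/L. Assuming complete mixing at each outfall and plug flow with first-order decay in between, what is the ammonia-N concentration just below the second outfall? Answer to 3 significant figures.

After mixing, C = (4480·0.1600 + 842.0·11.00) / 5322 = 9979/5322 = 1.875 mg/L; combined flow 5322 L/s.
Travel time t = 27.3·1000 / 0.25 = 109200 s = 30.33 h.
6.0%/h lost → k = −ln(1 − 0.06) = 0.06188 h⁻¹.
Applying C = C₀e^(−kt): 1.875 × 0.1531 = 0.2870 mg/L.
At the second outfall, C = (5322·0.2870 + 278.0·21.30) / (5322 + 278.0) = 1.330 mg/L.

1.33 mg/L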